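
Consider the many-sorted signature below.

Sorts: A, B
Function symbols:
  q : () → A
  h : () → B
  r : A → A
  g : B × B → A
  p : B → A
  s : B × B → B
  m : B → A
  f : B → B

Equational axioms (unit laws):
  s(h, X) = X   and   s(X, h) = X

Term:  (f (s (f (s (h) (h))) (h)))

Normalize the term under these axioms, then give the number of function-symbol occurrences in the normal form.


size = 3

1. (f (s (f (s (h) (h))) (h)))  →  (f (f (s (h) (h))))
2. (f (f (s (h) (h))))  →  (f (f (h)))
normal form: (f (f (h)))


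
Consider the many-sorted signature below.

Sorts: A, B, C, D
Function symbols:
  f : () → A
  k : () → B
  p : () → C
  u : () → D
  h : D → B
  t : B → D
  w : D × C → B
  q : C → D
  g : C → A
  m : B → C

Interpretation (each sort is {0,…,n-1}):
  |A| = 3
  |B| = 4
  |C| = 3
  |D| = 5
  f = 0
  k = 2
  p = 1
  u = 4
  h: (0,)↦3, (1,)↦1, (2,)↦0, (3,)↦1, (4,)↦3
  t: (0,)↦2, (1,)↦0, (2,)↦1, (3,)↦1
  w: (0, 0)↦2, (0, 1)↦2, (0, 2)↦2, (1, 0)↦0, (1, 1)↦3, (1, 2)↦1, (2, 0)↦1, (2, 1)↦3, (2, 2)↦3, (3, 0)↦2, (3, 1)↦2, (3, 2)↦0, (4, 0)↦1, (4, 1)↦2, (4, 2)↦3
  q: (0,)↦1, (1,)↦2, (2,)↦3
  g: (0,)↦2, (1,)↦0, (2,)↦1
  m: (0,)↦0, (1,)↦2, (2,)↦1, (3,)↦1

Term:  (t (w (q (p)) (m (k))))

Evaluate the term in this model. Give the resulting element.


  p = 1
  (q (p)) = q(1,) = 2
  k = 2
  (m (k)) = m(2,) = 1
  (w (q (p)) (m (k))) = w(2, 1) = 3
  (t (w (q (p)) (m (k)))) = t(3,) = 1

value = 1


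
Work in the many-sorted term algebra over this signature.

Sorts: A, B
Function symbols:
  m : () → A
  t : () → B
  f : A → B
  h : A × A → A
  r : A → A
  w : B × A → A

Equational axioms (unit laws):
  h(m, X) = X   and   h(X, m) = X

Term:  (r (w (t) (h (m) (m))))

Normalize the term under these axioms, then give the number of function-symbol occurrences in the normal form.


1. (r (w (t) (h (m) (m))))  →  (r (w (t) (m)))
normal form: (r (w (t) (m)))

size = 4


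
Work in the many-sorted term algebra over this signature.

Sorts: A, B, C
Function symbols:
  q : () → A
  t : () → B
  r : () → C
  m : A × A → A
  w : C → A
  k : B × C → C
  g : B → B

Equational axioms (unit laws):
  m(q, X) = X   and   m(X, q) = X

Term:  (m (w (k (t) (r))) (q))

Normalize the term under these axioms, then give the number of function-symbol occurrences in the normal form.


size = 4

1. (m (w (k (t) (r))) (q))  →  (w (k (t) (r)))
normal form: (w (k (t) (r)))


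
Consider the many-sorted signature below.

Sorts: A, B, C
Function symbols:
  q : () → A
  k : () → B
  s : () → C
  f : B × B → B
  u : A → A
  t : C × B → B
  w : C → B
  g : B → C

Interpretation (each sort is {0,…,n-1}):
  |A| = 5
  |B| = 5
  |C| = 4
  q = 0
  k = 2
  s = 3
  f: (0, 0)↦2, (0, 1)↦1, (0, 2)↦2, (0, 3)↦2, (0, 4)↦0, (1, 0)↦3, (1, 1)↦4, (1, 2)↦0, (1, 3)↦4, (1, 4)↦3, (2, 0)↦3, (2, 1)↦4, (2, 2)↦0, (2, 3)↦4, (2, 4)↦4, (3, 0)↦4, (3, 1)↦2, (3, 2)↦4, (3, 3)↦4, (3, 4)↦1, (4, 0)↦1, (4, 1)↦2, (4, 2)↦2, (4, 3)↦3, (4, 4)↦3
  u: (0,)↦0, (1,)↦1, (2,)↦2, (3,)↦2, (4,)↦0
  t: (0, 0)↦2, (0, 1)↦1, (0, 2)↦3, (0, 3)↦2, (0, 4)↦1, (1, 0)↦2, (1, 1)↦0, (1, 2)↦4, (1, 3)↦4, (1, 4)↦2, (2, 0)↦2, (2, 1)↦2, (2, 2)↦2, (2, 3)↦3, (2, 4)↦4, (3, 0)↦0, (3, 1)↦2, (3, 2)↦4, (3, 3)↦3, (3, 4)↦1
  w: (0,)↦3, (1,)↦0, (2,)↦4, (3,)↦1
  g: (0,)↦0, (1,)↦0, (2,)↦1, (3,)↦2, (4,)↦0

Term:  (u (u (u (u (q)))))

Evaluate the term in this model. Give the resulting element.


  q = 0
  (u (q)) = u(0,) = 0
  (u (u (q))) = u(0,) = 0
  (u (u (u (q)))) = u(0,) = 0
  (u (u (u (u (q))))) = u(0,) = 0

value = 0


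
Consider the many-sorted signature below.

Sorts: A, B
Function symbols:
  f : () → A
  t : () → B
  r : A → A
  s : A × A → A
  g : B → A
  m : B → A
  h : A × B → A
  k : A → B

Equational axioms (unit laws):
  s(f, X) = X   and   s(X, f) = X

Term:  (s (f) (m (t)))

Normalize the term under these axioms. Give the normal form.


normal form = (m (t))

1. (s (f) (m (t)))  →  (m (t))


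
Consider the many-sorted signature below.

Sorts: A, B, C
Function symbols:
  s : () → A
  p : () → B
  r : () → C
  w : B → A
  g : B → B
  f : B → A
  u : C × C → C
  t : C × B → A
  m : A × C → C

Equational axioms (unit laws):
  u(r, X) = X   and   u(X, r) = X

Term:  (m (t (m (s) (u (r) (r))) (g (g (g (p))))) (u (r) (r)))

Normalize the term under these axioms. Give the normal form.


1. (m (t (m (s) (u (r) (r))) (g (g (g (p))))) (u (r) (r)))  →  (m (t (m (s) (r)) (g (g (g (p))))) (u (r) (r)))
2. (m (t (m (s) (r)) (g (g (g (p))))) (u (r) (r)))  →  (m (t (m (s) (r)) (g (g (g (p))))) (r))

normal form = (m (t (m (s) (r)) (g (g (g (p))))) (r))


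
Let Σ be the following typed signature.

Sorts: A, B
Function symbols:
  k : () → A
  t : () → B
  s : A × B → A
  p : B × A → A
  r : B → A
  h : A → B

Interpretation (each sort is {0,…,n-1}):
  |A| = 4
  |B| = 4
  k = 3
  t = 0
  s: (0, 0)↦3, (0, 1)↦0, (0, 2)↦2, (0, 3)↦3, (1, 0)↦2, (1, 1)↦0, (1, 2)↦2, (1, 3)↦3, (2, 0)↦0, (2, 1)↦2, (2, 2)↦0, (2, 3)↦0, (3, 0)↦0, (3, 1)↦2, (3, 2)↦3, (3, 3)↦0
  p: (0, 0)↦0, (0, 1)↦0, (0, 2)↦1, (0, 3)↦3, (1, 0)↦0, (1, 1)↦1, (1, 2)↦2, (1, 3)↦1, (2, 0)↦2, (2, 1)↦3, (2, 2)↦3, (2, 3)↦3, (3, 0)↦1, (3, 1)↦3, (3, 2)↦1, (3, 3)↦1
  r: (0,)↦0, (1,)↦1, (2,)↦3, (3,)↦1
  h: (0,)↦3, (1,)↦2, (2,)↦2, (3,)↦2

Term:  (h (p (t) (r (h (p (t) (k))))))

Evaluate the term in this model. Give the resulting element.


value = 2

  t = 0
  t = 0
  k = 3
  (p (t) (k)) = p(0, 3) = 3
  (h (p (t) (k))) = h(3,) = 2
  (r (h (p (t) (k)))) = r(2,) = 3
  (p (t) (r (h (p (t) (k))))) = p(0, 3) = 3
  (h (p (t) (r (h (p (t) (k)))))) = h(3,) = 2


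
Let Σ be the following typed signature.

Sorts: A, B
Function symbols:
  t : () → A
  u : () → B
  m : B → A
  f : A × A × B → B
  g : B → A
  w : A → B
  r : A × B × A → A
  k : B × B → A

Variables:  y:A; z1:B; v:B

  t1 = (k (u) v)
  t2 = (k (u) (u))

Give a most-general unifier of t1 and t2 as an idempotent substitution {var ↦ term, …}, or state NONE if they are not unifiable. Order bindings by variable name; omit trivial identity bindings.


{v ↦ (u)}


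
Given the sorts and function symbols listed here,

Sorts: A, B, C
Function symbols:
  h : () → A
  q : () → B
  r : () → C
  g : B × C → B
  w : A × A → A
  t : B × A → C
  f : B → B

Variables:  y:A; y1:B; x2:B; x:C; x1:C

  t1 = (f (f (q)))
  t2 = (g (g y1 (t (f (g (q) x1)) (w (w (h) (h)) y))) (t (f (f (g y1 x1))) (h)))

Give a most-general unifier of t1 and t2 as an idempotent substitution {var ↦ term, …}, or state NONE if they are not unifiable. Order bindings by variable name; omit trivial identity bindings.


head clash or occurs-check failure — not unifiable

NONE (not unifiable)


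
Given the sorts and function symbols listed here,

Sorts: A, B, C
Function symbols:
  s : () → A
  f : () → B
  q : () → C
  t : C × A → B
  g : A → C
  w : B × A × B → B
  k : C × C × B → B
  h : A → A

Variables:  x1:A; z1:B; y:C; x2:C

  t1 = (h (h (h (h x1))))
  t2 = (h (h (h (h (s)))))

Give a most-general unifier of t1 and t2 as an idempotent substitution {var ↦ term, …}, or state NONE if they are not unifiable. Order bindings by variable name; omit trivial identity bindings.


{x1 ↦ (s)}


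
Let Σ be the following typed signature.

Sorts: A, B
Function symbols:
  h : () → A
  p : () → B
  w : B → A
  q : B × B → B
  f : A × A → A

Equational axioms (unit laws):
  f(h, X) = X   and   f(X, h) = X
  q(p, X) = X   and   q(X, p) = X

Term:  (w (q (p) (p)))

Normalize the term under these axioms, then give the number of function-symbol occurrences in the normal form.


1. (w (q (p) (p)))  →  (w (p))
normal form: (w (p))

size = 2


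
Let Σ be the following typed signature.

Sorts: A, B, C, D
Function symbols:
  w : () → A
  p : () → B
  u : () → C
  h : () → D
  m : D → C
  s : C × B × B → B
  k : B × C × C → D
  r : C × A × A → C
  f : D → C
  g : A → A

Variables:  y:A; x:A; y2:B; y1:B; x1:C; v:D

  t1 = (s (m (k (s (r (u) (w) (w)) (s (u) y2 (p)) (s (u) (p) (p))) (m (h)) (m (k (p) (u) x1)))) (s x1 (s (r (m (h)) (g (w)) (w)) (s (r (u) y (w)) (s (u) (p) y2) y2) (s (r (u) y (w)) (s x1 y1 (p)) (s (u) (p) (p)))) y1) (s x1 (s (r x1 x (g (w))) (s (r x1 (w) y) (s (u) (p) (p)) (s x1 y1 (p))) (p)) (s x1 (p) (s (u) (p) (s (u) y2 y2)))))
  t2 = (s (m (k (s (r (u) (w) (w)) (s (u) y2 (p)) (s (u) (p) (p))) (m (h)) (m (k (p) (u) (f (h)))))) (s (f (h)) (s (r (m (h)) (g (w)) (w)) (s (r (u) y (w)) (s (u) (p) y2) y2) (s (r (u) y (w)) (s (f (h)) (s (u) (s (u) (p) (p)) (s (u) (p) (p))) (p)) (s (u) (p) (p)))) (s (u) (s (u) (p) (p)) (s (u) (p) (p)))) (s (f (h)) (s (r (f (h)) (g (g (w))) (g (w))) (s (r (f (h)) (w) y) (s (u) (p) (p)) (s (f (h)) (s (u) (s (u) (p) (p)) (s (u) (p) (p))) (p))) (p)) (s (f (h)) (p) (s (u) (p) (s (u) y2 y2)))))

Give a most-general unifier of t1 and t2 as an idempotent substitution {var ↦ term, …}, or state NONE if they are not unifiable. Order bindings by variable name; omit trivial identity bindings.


{x ↦ (g (g (w))), x1 ↦ (f (h)), y1 ↦ (s (u) (s (u) (p) (p)) (s (u) (p) (p)))}


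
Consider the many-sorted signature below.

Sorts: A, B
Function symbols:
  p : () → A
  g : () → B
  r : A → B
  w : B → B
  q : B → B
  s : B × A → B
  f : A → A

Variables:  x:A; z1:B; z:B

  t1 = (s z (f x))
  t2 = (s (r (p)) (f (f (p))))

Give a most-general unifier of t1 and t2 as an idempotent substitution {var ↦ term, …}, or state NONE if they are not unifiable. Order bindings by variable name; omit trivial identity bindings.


{x ↦ (f (p)), z ↦ (r (p))}


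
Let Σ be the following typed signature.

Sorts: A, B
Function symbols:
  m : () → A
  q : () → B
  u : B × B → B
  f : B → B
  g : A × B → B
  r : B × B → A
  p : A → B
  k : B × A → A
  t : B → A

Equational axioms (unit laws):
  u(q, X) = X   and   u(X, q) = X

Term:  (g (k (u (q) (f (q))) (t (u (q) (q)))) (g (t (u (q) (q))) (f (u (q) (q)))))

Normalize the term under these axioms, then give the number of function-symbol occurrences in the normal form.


size = 11

1. (g (k (u (q) (f (q))) (t (u (q) (q)))) (g (t (u (q) (q))) (f (u (q) (q)))))  →  (g (k (f (q)) (t (u (q) (q)))) (g (t (u (q) (q))) (f (u (q) (q)))))
2. (g (k (f (q)) (t (u (q) (q)))) (g (t (u (q) (q))) (f (u (q) (q)))))  →  (g (k (f (q)) (t (q))) (g (t (u (q) (q))) (f (u (q) (q)))))
3. (g (k (f (q)) (t (q))) (g (t (u (q) (q))) (f (u (q) (q)))))  →  (g (k (f (q)) (t (q))) (g (t (q)) (f (u (q) (q)))))
4. (g (k (f (q)) (t (q))) (g (t (q)) (f (u (q) (q)))))  →  (g (k (f (q)) (t (q))) (g (t (q)) (f (q))))
normal form: (g (k (f (q)) (t (q))) (g (t (q)) (f (q))))


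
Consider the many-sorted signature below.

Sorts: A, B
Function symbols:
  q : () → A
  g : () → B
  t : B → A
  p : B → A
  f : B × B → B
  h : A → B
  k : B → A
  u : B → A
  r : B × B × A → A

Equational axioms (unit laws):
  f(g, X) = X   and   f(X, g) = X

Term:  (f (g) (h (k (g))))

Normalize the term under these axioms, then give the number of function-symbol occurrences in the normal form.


1. (f (g) (h (k (g))))  →  (h (k (g)))
normal form: (h (k (g)))

size = 3


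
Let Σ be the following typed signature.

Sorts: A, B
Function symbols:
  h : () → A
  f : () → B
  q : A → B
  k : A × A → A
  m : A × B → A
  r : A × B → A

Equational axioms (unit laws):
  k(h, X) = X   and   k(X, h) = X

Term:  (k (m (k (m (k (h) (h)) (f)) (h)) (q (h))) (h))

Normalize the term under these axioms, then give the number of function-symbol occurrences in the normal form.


1. (k (m (k (m (k (h) (h)) (f)) (h)) (q (h))) (h))  →  (m (k (m (k (h) (h)) (f)) (h)) (q (h)))
2. (m (k (m (k (h) (h)) (f)) (h)) (q (h)))  →  (m (m (k (h) (h)) (f)) (q (h)))
3. (m (m (k (h) (h)) (f)) (q (h)))  →  (m (m (h) (f)) (q (h)))
normal form: (m (m (h) (f)) (q (h)))

size = 6


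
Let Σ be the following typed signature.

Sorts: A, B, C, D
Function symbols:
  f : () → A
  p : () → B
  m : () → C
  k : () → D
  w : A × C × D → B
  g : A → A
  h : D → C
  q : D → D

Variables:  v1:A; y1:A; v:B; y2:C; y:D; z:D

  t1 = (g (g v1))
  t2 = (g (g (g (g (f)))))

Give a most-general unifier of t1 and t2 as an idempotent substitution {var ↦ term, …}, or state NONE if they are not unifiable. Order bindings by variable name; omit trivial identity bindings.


{v1 ↦ (g (g (f)))}


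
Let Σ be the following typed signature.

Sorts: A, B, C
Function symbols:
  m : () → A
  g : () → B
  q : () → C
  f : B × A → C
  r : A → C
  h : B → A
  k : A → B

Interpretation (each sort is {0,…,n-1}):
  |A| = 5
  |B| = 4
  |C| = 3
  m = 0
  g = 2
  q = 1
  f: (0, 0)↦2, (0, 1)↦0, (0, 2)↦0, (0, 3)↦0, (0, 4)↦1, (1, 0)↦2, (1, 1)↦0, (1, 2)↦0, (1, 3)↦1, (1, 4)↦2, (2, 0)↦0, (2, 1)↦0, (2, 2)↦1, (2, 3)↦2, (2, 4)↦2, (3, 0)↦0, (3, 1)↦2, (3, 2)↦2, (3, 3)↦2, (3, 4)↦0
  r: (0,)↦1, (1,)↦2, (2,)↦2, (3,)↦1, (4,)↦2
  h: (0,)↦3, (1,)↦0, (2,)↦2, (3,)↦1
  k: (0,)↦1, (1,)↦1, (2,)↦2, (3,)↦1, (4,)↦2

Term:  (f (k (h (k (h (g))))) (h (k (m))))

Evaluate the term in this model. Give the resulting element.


  g = 2
  (h (g)) = h(2,) = 2
  (k (h (g))) = k(2,) = 2
  (h (k (h (g)))) = h(2,) = 2
  (k (h (k (h (g))))) = k(2,) = 2
  m = 0
  (k (m)) = k(0,) = 1
  (h (k (m))) = h(1,) = 0
  (f (k (h (k (h (g))))) (h (k (m)))) = f(2, 0) = 0

value = 0


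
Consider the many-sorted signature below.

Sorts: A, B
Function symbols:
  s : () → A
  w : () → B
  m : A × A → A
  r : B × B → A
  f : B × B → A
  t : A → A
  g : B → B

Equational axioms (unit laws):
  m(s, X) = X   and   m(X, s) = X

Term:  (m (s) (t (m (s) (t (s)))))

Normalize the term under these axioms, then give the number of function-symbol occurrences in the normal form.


size = 3

1. (m (s) (t (m (s) (t (s)))))  →  (t (m (s) (t (s))))
2. (t (m (s) (t (s))))  →  (t (t (s)))
normal form: (t (t (s)))


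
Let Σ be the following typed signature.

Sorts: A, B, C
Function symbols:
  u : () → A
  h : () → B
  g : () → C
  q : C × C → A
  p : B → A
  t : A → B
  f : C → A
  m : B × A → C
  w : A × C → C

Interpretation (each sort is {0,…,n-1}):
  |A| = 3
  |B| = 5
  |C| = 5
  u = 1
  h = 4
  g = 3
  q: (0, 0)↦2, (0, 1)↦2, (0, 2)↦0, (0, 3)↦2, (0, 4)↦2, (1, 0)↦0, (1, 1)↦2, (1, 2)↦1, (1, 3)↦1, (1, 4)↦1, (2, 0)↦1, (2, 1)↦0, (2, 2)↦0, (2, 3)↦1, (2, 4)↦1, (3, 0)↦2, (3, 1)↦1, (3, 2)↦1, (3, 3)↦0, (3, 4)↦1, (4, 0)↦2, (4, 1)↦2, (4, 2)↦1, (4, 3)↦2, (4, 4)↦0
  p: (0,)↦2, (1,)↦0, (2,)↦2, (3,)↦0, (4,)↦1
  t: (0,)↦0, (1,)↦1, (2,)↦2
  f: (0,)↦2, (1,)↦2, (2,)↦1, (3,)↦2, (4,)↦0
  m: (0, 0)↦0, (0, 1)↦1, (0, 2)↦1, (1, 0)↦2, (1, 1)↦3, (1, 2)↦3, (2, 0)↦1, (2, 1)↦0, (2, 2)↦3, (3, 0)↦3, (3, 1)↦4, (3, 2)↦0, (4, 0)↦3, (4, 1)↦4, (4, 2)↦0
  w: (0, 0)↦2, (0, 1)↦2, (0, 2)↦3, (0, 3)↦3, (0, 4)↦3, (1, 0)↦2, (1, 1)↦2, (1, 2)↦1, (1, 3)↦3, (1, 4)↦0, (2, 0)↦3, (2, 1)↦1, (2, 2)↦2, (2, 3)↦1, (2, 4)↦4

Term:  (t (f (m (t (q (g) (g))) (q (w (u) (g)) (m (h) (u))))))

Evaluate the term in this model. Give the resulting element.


value = 2

  g = 3
  g = 3
  (q (g) (g)) = q(3, 3) = 0
  (t (q (g) (g))) = t(0,) = 0
  u = 1
  g = 3
  (w (u) (g)) = w(1, 3) = 3
  h = 4
  u = 1
  (m (h) (u)) = m(4, 1) = 4
  (q (w (u) (g)) (m (h) (u))) = q(3, 4) = 1
  (m (t (q (g) (g))) (q (w (u) (g)) (m (h) (u)))) = m(0, 1) = 1
  (f (m (t (q (g) (g))) (q (w (u) (g)) (m (h) (u))))) = f(1,) = 2
  (t (f (m (t (q (g) (g))) (q (w (u) (g)) (m (h) (u)))))) = t(2,) = 2


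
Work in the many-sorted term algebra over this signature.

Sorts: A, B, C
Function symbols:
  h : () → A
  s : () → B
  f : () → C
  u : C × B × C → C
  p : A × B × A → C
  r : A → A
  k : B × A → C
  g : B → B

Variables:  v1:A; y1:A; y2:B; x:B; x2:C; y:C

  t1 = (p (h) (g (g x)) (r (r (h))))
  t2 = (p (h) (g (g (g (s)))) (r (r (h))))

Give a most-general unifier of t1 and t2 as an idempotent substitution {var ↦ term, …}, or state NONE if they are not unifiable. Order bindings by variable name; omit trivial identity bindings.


{x ↦ (g (s))}


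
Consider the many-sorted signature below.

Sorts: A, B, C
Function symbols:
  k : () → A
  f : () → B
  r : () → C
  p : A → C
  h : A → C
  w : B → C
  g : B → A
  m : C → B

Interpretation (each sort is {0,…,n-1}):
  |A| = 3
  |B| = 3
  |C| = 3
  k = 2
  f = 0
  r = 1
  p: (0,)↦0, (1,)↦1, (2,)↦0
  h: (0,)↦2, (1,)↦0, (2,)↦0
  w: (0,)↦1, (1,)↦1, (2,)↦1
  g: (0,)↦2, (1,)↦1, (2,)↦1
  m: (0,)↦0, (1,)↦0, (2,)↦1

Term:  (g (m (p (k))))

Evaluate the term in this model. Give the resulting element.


  k = 2
  (p (k)) = p(2,) = 0
  (m (p (k))) = m(0,) = 0
  (g (m (p (k)))) = g(0,) = 2

value = 2


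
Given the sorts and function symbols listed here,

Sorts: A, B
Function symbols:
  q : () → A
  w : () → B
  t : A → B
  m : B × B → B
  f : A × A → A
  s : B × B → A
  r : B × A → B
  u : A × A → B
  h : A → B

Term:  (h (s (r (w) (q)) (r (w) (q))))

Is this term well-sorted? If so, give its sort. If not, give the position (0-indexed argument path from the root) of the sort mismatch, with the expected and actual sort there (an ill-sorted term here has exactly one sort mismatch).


      (w) : B
      (q) : A
    (r (w) (q)) : B
      (w) : B
      (q) : A
    (r (w) (q)) : B
  (s (r (w) (q)) (r (w) (q))) : A
(h (s (r (w) (q)) (r (w) (q)))) : B

well-sorted; sort = B


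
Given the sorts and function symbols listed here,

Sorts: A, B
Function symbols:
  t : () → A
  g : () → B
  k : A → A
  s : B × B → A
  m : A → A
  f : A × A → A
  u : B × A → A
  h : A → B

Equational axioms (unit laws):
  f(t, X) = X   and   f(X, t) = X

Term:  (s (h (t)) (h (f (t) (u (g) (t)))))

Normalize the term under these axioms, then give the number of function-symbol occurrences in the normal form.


1. (s (h (t)) (h (f (t) (u (g) (t)))))  →  (s (h (t)) (h (u (g) (t))))
normal form: (s (h (t)) (h (u (g) (t))))

size = 7


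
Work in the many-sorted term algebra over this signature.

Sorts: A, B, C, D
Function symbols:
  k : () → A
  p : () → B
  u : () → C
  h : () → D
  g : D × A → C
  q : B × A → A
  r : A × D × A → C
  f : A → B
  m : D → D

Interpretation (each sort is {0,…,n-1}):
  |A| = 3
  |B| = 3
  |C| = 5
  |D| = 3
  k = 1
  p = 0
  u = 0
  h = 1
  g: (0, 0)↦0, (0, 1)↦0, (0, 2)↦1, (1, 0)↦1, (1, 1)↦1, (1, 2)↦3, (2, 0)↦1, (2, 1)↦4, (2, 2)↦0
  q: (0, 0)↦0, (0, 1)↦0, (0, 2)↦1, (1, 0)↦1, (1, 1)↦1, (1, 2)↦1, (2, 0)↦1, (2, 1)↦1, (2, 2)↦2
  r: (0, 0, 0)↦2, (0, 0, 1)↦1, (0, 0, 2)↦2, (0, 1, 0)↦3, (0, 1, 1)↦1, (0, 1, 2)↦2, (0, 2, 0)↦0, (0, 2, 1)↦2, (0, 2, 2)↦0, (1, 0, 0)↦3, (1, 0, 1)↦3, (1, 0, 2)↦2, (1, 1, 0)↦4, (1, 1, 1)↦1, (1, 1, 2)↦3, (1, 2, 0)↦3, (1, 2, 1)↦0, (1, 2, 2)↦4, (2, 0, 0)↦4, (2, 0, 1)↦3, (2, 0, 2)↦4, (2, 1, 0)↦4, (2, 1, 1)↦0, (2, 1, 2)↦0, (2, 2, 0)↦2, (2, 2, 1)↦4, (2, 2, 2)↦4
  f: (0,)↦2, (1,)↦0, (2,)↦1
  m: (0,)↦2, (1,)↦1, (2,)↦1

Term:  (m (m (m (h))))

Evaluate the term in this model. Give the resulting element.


  h = 1
  (m (h)) = m(1,) = 1
  (m (m (h))) = m(1,) = 1
  (m (m (m (h)))) = m(1,) = 1

value = 1


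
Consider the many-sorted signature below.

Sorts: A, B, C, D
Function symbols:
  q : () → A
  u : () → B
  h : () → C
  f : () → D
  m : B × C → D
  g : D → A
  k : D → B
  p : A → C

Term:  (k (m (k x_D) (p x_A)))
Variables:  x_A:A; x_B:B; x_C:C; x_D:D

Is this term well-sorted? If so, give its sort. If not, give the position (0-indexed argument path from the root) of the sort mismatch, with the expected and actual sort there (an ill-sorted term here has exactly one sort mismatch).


      x_D : D
    (k x_D) : B
      x_A : A
    (p x_A) : C
  (m (k x_D) (p x_A)) : D
(k (m (k x_D) (p x_A))) : B

well-sorted; sort = B


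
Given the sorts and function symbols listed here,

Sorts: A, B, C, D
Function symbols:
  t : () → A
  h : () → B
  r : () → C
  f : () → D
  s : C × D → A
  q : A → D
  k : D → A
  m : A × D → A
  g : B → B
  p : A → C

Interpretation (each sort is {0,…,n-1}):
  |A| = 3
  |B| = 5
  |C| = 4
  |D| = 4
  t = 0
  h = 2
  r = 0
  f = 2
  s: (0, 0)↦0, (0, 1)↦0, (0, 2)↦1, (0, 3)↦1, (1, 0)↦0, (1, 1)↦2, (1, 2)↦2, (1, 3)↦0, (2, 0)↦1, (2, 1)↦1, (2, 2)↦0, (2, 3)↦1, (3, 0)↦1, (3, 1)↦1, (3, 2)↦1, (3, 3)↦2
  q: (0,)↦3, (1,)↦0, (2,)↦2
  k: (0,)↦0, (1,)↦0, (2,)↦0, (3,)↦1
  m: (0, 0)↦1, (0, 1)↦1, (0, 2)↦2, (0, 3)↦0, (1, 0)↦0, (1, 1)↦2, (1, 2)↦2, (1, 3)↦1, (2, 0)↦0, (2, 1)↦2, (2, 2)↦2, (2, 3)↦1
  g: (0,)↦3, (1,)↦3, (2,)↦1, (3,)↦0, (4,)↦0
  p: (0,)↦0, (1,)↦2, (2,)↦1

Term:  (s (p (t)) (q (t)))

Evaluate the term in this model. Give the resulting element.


  t = 0
  (p (t)) = p(0,) = 0
  t = 0
  (q (t)) = q(0,) = 3
  (s (p (t)) (q (t))) = s(0, 3) = 1

value = 1


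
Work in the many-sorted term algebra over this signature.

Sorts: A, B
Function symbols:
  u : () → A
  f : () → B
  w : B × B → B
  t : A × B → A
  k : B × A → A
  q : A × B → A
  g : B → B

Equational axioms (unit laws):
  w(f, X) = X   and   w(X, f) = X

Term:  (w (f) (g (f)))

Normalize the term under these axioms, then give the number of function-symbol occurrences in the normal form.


1. (w (f) (g (f)))  →  (g (f))
normal form: (g (f))

size = 2


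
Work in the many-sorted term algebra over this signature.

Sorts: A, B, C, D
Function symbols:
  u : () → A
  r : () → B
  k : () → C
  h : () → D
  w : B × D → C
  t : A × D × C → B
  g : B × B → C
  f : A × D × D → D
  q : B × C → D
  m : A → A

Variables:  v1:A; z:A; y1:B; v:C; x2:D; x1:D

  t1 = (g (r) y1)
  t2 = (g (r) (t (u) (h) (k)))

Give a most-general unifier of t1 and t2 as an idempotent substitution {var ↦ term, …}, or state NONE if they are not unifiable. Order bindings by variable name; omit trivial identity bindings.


{y1 ↦ (t (u) (h) (k))}


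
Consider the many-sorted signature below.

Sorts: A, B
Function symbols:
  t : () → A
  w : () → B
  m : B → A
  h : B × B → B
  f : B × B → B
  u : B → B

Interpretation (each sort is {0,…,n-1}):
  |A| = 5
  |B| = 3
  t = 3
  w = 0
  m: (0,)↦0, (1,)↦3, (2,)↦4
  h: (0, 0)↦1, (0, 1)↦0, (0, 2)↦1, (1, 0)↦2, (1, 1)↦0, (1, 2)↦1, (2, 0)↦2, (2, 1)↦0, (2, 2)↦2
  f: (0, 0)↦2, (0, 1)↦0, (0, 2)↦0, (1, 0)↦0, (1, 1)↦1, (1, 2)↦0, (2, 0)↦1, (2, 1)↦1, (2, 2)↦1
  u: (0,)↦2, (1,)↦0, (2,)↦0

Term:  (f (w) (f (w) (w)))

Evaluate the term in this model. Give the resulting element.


value = 0

  w = 0
  w = 0
  w = 0
  (f (w) (w)) = f(0, 0) = 2
  (f (w) (f (w) (w))) = f(0, 2) = 0


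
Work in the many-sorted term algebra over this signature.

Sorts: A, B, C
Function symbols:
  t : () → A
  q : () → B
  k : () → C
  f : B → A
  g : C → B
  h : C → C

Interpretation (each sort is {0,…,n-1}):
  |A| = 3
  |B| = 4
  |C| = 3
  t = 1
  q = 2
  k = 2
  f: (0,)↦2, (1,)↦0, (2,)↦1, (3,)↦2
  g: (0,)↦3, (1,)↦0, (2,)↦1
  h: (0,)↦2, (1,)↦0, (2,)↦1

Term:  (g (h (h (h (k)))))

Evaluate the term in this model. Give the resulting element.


  k = 2
  (h (k)) = h(2,) = 1
  (h (h (k))) = h(1,) = 0
  (h (h (h (k)))) = h(0,) = 2
  (g (h (h (h (k))))) = g(2,) = 1

value = 1


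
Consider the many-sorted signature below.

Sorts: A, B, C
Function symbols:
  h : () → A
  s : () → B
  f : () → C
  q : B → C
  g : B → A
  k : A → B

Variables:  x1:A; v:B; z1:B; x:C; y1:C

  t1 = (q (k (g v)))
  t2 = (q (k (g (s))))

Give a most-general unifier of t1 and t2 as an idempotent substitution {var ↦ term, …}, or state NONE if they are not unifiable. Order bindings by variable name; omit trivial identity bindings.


{v ↦ (s)}


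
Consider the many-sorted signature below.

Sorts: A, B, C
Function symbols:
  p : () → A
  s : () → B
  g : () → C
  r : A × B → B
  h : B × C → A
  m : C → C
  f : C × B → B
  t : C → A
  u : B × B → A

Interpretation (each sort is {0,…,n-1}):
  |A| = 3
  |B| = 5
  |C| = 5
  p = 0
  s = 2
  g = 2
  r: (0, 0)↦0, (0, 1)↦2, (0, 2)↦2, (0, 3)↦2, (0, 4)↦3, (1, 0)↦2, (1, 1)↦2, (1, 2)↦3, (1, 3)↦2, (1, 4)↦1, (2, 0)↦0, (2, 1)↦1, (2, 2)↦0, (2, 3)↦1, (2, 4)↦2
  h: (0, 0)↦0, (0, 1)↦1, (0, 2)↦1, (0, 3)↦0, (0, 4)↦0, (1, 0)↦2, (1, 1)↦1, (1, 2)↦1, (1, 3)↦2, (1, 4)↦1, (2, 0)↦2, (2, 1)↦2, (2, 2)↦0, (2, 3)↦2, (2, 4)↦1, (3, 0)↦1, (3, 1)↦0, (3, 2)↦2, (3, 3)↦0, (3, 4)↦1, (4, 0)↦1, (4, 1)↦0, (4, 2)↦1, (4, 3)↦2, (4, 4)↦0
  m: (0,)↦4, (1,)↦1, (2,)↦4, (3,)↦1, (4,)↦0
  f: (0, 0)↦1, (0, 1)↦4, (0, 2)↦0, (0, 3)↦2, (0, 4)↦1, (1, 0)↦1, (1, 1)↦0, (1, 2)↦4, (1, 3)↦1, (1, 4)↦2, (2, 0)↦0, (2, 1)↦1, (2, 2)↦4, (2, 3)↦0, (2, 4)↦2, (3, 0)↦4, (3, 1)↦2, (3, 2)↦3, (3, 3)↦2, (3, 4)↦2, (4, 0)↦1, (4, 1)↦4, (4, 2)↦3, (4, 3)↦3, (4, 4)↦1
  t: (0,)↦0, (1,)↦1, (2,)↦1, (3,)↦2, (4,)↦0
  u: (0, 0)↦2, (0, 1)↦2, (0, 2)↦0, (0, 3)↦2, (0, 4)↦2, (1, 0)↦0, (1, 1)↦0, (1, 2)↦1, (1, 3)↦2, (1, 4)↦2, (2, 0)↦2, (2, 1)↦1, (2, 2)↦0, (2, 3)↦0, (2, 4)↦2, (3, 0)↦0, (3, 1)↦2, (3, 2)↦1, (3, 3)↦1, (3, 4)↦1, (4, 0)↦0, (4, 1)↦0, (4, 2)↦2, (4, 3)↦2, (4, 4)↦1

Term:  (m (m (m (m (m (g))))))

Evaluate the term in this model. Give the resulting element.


value = 4

  g = 2
  (m (g)) = m(2,) = 4
  (m (m (g))) = m(4,) = 0
  (m (m (m (g)))) = m(0,) = 4
  (m (m (m (m (g))))) = m(4,) = 0
  (m (m (m (m (m (g)))))) = m(0,) = 4


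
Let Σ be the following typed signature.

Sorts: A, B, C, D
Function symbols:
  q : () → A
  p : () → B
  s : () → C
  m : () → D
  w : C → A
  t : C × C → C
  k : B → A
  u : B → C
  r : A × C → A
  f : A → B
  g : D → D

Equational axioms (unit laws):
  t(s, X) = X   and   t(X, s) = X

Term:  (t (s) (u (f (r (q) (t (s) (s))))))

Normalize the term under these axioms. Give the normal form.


1. (t (s) (u (f (r (q) (t (s) (s))))))  →  (u (f (r (q) (t (s) (s)))))
2. (u (f (r (q) (t (s) (s)))))  →  (u (f (r (q) (s))))

normal form = (u (f (r (q) (s))))


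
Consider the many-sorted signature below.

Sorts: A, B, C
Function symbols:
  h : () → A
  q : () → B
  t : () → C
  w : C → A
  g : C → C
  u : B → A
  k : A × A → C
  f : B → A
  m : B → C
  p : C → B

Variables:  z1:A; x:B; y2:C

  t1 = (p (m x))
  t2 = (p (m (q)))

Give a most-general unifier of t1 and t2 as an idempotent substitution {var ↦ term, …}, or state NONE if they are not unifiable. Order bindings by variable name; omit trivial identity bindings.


{x ↦ (q)}


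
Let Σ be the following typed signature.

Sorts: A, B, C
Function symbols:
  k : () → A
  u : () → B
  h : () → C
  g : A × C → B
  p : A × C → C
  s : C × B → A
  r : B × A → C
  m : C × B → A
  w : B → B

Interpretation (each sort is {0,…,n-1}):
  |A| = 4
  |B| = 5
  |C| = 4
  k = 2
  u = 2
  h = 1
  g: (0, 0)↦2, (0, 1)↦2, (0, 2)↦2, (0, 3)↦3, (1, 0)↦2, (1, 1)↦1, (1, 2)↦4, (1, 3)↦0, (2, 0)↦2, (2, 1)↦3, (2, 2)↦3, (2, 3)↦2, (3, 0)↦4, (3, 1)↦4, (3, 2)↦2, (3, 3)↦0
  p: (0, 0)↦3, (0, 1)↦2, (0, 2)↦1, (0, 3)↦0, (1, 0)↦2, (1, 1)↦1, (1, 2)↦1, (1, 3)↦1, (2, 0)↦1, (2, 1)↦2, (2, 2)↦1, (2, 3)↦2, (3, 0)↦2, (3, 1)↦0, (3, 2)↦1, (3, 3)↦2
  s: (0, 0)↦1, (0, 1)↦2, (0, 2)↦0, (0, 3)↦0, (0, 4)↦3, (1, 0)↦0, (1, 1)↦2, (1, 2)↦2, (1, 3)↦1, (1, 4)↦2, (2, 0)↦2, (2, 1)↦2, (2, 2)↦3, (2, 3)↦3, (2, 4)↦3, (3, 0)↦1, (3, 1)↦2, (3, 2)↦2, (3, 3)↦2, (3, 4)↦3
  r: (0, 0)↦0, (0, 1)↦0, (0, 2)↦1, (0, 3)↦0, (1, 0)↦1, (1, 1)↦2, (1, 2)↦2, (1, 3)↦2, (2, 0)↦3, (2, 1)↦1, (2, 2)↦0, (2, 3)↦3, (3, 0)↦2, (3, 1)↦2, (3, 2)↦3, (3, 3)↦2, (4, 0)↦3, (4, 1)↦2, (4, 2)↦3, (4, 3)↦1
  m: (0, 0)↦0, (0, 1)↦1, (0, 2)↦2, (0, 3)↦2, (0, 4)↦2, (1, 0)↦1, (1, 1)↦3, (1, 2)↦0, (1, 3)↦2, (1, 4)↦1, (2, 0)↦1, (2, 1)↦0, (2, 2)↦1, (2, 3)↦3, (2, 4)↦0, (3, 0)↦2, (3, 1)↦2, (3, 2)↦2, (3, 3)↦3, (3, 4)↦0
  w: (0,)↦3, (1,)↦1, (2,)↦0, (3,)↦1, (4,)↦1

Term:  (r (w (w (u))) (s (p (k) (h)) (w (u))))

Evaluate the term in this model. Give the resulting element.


value = 3

  u = 2
  (w (u)) = w(2,) = 0
  (w (w (u))) = w(0,) = 3
  k = 2
  h = 1
  (p (k) (h)) = p(2, 1) = 2
  u = 2
  (w (u)) = w(2,) = 0
  (s (p (k) (h)) (w (u))) = s(2, 0) = 2
  (r (w (w (u))) (s (p (k) (h)) (w (u)))) = r(3, 2) = 3


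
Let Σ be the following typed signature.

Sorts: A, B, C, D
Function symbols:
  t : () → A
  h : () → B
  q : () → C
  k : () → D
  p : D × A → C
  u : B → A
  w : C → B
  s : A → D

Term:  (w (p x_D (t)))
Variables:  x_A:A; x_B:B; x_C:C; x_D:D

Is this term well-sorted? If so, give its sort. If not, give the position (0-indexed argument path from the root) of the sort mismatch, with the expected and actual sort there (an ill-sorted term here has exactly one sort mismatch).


well-sorted; sort = B

    x_D : D
    (t) : A
  (p x_D (t)) : C
(w (p x_D (t))) : B


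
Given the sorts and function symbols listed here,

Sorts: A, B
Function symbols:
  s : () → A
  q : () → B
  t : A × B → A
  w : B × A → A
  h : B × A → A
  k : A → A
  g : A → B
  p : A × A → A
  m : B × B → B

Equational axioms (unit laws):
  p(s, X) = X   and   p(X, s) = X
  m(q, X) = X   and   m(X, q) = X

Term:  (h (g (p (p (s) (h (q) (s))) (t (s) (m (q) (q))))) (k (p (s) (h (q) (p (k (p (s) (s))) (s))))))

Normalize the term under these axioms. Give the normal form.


1. (h (g (p (p (s) (h (q) (s))) (t (s) (m (q) (q))))) (k (p (s) (h (q) (p (k (p (s) (s))) (s))))))  →  (h (g (p (h (q) (s)) (t (s) (m (q) (q))))) (k (p (s) (h (q) (p (k (p (s) (s))) (s))))))
2. (h (g (p (h (q) (s)) (t (s) (m (q) (q))))) (k (p (s) (h (q) (p (k (p (s) (s))) (s))))))  →  (h (g (p (h (q) (s)) (t (s) (q)))) (k (p (s) (h (q) (p (k (p (s) (s))) (s))))))
3. (h (g (p (h (q) (s)) (t (s) (q)))) (k (p (s) (h (q) (p (k (p (s) (s))) (s))))))  →  (h (g (p (h (q) (s)) (t (s) (q)))) (k (h (q) (p (k (p (s) (s))) (s)))))
4. (h (g (p (h (q) (s)) (t (s) (q)))) (k (h (q) (p (k (p (s) (s))) (s)))))  →  (h (g (p (h (q) (s)) (t (s) (q)))) (k (h (q) (k (p (s) (s))))))
5. (h (g (p (h (q) (s)) (t (s) (q)))) (k (h (q) (k (p (s) (s))))))  →  (h (g (p (h (q) (s)) (t (s) (q)))) (k (h (q) (k (s)))))

normal form = (h (g (p (h (q) (s)) (t (s) (q)))) (k (h (q) (k (s)))))


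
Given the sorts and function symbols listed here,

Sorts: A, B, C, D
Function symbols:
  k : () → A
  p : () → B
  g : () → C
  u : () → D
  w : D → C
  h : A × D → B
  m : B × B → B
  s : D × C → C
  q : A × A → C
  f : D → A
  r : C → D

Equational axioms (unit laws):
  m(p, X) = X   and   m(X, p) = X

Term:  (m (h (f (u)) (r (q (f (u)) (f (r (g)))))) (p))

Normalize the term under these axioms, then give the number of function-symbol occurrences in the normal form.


size = 10

1. (m (h (f (u)) (r (q (f (u)) (f (r (g)))))) (p))  →  (h (f (u)) (r (q (f (u)) (f (r (g))))))
normal form: (h (f (u)) (r (q (f (u)) (f (r (g))))))


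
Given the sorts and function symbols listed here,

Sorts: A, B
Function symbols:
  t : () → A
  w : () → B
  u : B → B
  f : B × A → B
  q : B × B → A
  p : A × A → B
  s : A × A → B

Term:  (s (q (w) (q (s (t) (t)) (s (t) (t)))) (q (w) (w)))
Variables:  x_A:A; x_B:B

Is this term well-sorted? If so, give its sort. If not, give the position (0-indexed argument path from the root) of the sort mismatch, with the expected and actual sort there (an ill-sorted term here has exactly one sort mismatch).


ill-sorted at position [0, 1]: expected B, got A

    (w) : B
        (t) : A
        (t) : A
      (s (t) (t)) : B
        (t) : A
        (t) : A
      (s (t) (t)) : B
    (q (s (t) (t)) (s (t) (t))) : A
  (q (w) (q (s (t) (t)) (s (t) (t)))) : ✗ arg 1 at [0, 1] has sort A, expected B
    (w) : B
    (w) : B
  (q (w) (w)) : A


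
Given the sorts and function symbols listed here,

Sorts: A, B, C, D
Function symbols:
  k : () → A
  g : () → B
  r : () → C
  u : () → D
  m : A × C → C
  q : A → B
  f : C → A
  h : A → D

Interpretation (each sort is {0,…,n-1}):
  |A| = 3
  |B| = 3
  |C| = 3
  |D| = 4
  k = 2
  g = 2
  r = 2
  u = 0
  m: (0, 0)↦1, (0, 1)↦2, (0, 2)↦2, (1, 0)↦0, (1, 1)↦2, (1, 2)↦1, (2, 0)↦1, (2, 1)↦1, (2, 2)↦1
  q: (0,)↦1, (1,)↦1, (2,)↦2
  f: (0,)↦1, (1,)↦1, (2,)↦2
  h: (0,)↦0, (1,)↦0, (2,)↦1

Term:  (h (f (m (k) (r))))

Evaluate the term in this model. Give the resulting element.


value = 0

  k = 2
  r = 2
  (m (k) (r)) = m(2, 2) = 1
  (f (m (k) (r))) = f(1,) = 1
  (h (f (m (k) (r)))) = h(1,) = 0


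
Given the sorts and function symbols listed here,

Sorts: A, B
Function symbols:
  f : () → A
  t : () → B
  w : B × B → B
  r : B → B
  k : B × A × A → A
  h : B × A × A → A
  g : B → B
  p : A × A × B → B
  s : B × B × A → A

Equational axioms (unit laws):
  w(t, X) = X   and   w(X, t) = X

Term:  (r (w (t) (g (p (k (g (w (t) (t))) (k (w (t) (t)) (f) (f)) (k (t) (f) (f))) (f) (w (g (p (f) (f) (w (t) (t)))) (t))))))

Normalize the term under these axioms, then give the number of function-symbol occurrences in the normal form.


size = 20

1. (r (w (t) (g (p (k (g (w (t) (t))) (k (w (t) (t)) (f) (f)) (k (t) (f) (f))) (f) (w (g (p (f) (f) (w (t) (t)))) (t))))))  →  (r (g (p (k (g (w (t) (t))) (k (w (t) (t)) (f) (f)) (k (t) (f) (f))) (f) (w (g (p (f) (f) (w (t) (t)))) (t)))))
2. (r (g (p (k (g (w (t) (t))) (k (w (t) (t)) (f) (f)) (k (t) (f) (f))) (f) (w (g (p (f) (f) (w (t) (t)))) (t)))))  →  (r (g (p (k (g (t)) (k (w (t) (t)) (f) (f)) (k (t) (f) (f))) (f) (w (g (p (f) (f) (w (t) (t)))) (t)))))
3. (r (g (p (k (g (t)) (k (w (t) (t)) (f) (f)) (k (t) (f) (f))) (f) (w (g (p (f) (f) (w (t) (t)))) (t)))))  →  (r (g (p (k (g (t)) (k (t) (f) (f)) (k (t) (f) (f))) (f) (w (g (p (f) (f) (w (t) (t)))) (t)))))
4. (r (g (p (k (g (t)) (k (t) (f) (f)) (k (t) (f) (f))) (f) (w (g (p (f) (f) (w (t) (t)))) (t)))))  →  (r (g (p (k (g (t)) (k (t) (f) (f)) (k (t) (f) (f))) (f) (g (p (f) (f) (w (t) (t)))))))
5. (r (g (p (k (g (t)) (k (t) (f) (f)) (k (t) (f) (f))) (f) (g (p (f) (f) (w (t) (t)))))))  →  (r (g (p (k (g (t)) (k (t) (f) (f)) (k (t) (f) (f))) (f) (g (p (f) (f) (t))))))
normal form: (r (g (p (k (g (t)) (k (t) (f) (f)) (k (t) (f) (f))) (f) (g (p (f) (f) (t))))))


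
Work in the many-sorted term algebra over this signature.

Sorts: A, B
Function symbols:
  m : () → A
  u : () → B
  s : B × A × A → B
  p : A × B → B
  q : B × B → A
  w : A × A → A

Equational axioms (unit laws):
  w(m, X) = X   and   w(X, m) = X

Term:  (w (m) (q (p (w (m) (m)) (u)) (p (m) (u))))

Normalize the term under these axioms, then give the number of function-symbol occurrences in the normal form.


size = 7

1. (w (m) (q (p (w (m) (m)) (u)) (p (m) (u))))  →  (q (p (w (m) (m)) (u)) (p (m) (u)))
2. (q (p (w (m) (m)) (u)) (p (m) (u)))  →  (q (p (m) (u)) (p (m) (u)))
normal form: (q (p (m) (u)) (p (m) (u)))


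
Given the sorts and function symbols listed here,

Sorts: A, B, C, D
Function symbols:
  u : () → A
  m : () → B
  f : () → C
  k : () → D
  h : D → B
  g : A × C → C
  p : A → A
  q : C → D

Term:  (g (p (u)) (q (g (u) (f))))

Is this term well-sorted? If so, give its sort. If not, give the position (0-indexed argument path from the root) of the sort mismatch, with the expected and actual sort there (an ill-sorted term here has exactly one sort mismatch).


    (u) : A
  (p (u)) : A
      (u) : A
      (f) : C
    (g (u) (f)) : C
  (q (g (u) (f))) : D
(g (p (u)) (q (g (u) (f)))) : ✗ arg 1 at [1] has sort D, expected C

ill-sorted at position [1]: expected C, got D


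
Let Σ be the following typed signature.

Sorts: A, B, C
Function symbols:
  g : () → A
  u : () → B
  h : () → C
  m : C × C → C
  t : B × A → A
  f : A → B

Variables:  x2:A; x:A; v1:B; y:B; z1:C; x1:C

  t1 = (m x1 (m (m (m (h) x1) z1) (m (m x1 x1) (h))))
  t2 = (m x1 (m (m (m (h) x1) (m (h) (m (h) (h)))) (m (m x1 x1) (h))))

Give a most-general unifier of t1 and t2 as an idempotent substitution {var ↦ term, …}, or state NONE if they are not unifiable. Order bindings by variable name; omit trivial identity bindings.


{z1 ↦ (m (h) (m (h) (h)))}


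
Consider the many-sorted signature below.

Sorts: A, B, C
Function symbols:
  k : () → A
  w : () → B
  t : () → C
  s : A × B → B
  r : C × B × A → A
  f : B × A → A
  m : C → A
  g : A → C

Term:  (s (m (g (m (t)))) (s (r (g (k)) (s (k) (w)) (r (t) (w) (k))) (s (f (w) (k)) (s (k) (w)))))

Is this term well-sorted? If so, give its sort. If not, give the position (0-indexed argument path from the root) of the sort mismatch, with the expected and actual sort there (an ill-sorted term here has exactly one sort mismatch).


        (t) : C
      (m (t)) : A
    (g (m (t))) : C
  (m (g (m (t)))) : A
        (k) : A
      (g (k)) : C
        (k) : A
        (w) : B
      (s (k) (w)) : B
        (t) : C
        (w) : B
        (k) : A
      (r (t) (w) (k)) : A
    (r (g (k)) (s (k) (w)) (r (t) (w) (k))) : A
        (w) : B
        (k) : A
      (f (w) (k)) : A
        (k) : A
        (w) : B
      (s (k) (w)) : B
    (s (f (w) (k)) (s (k) (w))) : B
  (s (r (g (k)) (s (k) (w)) (r (t) (w) (k))) (s (f (w) (k)) (s (k) (w)))) : B
(s (m (g (m (t)))) (s (r (g (k)) (s (k) (w)) (r (t) (w) (k))) (s (f (w) (k)) (s (k) (w))))) : B

well-sorted; sort = B


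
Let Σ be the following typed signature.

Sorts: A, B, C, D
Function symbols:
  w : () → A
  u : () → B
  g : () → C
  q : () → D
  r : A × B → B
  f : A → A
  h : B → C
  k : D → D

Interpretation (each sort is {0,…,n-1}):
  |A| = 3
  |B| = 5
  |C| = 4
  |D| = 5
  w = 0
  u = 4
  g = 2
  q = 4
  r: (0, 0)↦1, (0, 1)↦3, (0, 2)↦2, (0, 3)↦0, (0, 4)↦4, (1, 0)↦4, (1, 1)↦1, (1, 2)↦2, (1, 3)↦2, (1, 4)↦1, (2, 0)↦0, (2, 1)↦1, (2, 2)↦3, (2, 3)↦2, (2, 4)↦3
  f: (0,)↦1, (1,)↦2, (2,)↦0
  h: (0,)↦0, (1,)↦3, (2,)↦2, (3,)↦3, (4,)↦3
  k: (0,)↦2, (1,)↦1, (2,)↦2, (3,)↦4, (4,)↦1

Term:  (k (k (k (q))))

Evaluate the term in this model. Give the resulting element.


value = 1

  q = 4
  (k (q)) = k(4,) = 1
  (k (k (q))) = k(1,) = 1
  (k (k (k (q)))) = k(1,) = 1


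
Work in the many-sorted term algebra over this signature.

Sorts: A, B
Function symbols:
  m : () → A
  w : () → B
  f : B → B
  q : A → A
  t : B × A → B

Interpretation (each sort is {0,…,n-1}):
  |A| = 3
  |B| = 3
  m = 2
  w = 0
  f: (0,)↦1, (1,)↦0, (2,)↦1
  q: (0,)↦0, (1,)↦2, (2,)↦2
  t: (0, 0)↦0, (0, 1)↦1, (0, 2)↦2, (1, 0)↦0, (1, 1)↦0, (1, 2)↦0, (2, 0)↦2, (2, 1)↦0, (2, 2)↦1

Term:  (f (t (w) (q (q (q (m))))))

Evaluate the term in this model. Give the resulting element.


  w = 0
  m = 2
  (q (m)) = q(2,) = 2
  (q (q (m))) = q(2,) = 2
  (q (q (q (m)))) = q(2,) = 2
  (t (w) (q (q (q (m))))) = t(0, 2) = 2
  (f (t (w) (q (q (q (m)))))) = f(2,) = 1

value = 1


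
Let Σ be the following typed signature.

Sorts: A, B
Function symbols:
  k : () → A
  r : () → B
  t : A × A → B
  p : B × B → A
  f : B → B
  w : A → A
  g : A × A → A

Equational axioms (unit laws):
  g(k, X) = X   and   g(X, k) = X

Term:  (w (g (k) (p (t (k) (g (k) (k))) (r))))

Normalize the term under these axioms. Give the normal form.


1. (w (g (k) (p (t (k) (g (k) (k))) (r))))  →  (w (p (t (k) (g (k) (k))) (r)))
2. (w (p (t (k) (g (k) (k))) (r)))  →  (w (p (t (k) (k)) (r)))

normal form = (w (p (t (k) (k)) (r)))


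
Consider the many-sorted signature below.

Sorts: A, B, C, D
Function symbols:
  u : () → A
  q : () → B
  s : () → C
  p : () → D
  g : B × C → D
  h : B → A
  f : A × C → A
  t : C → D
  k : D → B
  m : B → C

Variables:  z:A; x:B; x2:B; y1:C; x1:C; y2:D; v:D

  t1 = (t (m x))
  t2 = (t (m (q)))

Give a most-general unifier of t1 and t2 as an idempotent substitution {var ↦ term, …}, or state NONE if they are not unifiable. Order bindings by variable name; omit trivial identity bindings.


{x ↦ (q)}
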